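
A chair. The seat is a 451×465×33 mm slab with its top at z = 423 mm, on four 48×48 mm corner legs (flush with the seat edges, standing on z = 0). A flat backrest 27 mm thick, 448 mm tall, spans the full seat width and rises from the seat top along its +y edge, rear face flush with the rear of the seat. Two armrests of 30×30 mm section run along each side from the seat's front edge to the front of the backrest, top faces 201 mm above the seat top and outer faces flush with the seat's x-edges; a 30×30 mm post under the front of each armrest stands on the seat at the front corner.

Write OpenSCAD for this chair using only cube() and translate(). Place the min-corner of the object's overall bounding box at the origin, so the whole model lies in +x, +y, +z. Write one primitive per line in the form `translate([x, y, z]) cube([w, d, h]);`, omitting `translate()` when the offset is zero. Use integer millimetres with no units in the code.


// leg_h = 423 - 33 = 390
// arm post h = 201 - 30 = 171
translate([0, 0, 390]) cube([451, 465, 33]);
cube([48, 48, 390]);
translate([403, 0, 0]) cube([48, 48, 390]);
translate([0, 417, 0]) cube([48, 48, 390]);
translate([403, 417, 0]) cube([48, 48, 390]);
translate([0, 438, 423]) cube([451, 27, 448]);
translate([0, 0, 594]) cube([30, 438, 30]);
translate([421, 0, 594]) cube([30, 438, 30]);
translate([0, 0, 423]) cube([30, 30, 171]);
translate([421, 0, 423]) cube([30, 30, 171]);


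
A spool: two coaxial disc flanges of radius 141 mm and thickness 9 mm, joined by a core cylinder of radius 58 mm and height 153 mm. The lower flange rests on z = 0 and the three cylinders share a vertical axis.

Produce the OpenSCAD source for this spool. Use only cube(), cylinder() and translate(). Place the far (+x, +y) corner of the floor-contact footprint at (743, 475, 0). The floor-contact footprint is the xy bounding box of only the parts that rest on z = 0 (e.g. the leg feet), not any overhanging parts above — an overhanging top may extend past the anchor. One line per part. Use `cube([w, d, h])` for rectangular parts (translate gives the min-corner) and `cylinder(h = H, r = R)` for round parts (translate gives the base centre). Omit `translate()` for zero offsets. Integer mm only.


translate([602, 334, 0]) cylinder(h = 9, r = 141);
translate([602, 334, 9]) cylinder(h = 153, r = 58);
translate([602, 334, 162]) cylinder(h = 9, r = 141);


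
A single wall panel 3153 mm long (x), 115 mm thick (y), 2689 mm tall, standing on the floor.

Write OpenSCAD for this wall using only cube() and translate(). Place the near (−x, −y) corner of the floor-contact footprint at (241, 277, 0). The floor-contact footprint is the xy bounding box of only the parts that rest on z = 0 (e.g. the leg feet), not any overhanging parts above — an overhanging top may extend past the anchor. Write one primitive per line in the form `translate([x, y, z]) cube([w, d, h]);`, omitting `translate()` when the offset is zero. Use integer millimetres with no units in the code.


translate([241, 277, 0]) cube([3153, 115, 2689]);


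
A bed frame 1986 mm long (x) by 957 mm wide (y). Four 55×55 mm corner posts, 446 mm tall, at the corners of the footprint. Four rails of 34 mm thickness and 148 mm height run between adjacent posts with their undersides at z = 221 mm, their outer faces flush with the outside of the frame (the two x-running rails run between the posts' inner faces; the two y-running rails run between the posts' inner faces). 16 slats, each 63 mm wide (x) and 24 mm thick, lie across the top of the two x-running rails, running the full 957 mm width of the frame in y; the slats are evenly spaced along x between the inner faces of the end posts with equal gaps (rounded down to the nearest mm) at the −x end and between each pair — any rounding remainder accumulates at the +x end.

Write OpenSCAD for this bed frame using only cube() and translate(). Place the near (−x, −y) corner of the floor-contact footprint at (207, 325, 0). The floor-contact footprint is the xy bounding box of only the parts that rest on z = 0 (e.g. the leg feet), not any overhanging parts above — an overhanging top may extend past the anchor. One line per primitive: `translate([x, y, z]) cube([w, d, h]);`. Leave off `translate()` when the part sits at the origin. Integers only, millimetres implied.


translate([207, 325, 0]) cube([55, 55, 446]);
translate([207, 1227, 0]) cube([55, 55, 446]);
translate([2138, 325, 0]) cube([55, 55, 446]);
translate([2138, 1227, 0]) cube([55, 55, 446]);
translate([262, 325, 221]) cube([1876, 34, 148]);
translate([262, 1248, 221]) cube([1876, 34, 148]);
translate([207, 380, 221]) cube([34, 847, 148]);
translate([2159, 380, 221]) cube([34, 847, 148]);
translate([313, 325, 369]) cube([63, 957, 24]);
translate([427, 325, 369]) cube([63, 957, 24]);
translate([541, 325, 369]) cube([63, 957, 24]);
translate([655, 325, 369]) cube([63, 957, 24]);
translate([769, 325, 369]) cube([63, 957, 24]);
translate([883, 325, 369]) cube([63, 957, 24]);
translate([997, 325, 369]) cube([63, 957, 24]);
translate([1111, 325, 369]) cube([63, 957, 24]);
translate([1225, 325, 369]) cube([63, 957, 24]);
translate([1339, 325, 369]) cube([63, 957, 24]);
translate([1453, 325, 369]) cube([63, 957, 24]);
translate([1567, 325, 369]) cube([63, 957, 24]);
translate([1681, 325, 369]) cube([63, 957, 24]);
translate([1795, 325, 369]) cube([63, 957, 24]);
translate([1909, 325, 369]) cube([63, 957, 24]);
translate([2023, 325, 369]) cube([63, 957, 24]);


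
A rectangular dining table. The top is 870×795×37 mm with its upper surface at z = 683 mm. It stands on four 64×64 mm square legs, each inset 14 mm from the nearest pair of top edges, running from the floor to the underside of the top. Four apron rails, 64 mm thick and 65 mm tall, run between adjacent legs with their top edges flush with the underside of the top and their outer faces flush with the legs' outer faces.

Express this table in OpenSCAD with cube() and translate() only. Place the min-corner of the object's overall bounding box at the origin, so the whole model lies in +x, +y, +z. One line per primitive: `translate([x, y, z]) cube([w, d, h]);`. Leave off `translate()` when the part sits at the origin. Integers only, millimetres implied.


translate([0, 0, 646]) cube([870, 795, 37]);
translate([14, 14, 0]) cube([64, 64, 646]);
translate([792, 14, 0]) cube([64, 64, 646]);
translate([14, 717, 0]) cube([64, 64, 646]);
translate([792, 717, 0]) cube([64, 64, 646]);
translate([78, 14, 581]) cube([714, 64, 65]);
translate([78, 717, 581]) cube([714, 64, 65]);
translate([14, 78, 581]) cube([64, 639, 65]);
translate([792, 78, 581]) cube([64, 639, 65]);


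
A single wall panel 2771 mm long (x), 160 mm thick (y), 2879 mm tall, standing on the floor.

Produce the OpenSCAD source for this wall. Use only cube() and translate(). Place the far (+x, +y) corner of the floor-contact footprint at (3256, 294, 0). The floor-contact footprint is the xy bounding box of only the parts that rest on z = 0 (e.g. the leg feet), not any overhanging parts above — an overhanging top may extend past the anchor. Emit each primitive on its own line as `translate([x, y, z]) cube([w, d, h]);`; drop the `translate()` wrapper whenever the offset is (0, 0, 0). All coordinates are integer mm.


translate([485, 134, 0]) cube([2771, 160, 2879]);


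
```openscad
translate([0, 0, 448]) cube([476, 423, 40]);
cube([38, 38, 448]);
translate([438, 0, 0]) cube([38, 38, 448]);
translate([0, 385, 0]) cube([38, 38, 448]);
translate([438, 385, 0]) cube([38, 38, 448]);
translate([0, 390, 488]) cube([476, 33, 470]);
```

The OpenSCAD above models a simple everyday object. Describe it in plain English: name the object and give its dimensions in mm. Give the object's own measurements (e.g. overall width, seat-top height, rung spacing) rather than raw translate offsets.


A chair. The seat is a 476×423×40 mm slab with its top at z = 488 mm, on four 38×38 mm corner legs (flush with the seat edges, standing on z = 0). A flat backrest 33 mm thick, 470 mm tall, spans the full seat width and rises from the seat top along its +y edge, rear face flush with the rear of the seat.


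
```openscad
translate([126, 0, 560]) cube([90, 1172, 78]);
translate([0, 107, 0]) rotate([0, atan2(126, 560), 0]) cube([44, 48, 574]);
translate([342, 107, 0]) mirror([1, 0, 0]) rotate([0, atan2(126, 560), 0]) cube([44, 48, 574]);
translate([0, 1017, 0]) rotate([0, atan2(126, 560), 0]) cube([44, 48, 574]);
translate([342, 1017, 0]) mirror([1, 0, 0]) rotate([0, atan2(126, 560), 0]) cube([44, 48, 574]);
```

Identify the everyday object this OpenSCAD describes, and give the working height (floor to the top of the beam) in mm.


A sawhorse. The overall height is 638 mm.

A beam across two mirrored pairs of raked legs — a sawhorse. The beam's underside is at z = 560 (matching the legs' vertical rise in atan2(126, 560)) and the beam is 78 mm tall, so its top is at 560 + 78 = 638 mm. The raked legs top out at the beam's underside, so that is the highest point.


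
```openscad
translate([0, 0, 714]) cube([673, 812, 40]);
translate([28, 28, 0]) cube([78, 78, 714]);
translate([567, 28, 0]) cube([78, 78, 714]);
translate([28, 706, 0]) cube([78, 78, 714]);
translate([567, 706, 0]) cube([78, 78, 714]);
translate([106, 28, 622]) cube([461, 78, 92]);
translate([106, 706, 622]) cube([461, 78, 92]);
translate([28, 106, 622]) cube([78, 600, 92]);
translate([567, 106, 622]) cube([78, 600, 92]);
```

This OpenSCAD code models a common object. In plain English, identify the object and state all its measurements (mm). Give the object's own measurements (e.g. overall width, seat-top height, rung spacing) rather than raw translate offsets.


A rectangular dining table. The top is 673×812×40 mm with its upper surface at z = 754 mm. It stands on four 78×78 mm square legs, each inset 28 mm from the nearest pair of top edges, running from the floor to the underside of the top. Four apron rails, 78 mm thick and 92 mm tall, run between adjacent legs with their top edges flush with the underside of the top and their outer faces flush with the legs' outer faces.


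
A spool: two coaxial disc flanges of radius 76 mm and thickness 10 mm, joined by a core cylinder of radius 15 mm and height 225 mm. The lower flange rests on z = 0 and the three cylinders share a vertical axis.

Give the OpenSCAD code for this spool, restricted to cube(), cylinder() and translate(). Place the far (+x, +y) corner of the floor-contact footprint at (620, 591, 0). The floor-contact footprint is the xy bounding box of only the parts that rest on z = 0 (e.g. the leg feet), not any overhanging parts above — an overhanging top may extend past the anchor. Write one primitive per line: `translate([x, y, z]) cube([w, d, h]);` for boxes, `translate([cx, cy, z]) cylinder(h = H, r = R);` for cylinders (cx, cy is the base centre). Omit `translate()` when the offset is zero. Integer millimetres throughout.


translate([544, 515, 0]) cylinder(h = 10, r = 76);
translate([544, 515, 10]) cylinder(h = 225, r = 15);
translate([544, 515, 235]) cylinder(h = 10, r = 76);


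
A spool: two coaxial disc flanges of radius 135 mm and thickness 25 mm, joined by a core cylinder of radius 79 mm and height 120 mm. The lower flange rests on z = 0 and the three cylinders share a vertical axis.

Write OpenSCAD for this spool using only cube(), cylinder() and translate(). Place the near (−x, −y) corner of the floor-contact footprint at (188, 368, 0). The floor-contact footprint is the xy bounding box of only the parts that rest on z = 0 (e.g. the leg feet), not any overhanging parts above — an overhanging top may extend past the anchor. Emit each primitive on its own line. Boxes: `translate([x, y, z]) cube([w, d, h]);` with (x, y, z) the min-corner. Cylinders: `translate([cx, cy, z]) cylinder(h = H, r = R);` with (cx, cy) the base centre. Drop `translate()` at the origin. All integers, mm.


translate([323, 503, 0]) cylinder(h = 25, r = 135);
translate([323, 503, 25]) cylinder(h = 120, r = 79);
translate([323, 503, 145]) cylinder(h = 25, r = 135);


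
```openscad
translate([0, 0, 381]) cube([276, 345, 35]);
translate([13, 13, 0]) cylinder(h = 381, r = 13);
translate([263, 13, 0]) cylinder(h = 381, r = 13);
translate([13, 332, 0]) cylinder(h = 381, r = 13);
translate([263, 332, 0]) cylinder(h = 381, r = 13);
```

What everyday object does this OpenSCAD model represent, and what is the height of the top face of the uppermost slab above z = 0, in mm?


A stool. The seat height is 416 mm.

A 276×345×35 slab at z = 381 on four corner cylinders — a stool. The seat top is 381 + 35 = 416 mm.


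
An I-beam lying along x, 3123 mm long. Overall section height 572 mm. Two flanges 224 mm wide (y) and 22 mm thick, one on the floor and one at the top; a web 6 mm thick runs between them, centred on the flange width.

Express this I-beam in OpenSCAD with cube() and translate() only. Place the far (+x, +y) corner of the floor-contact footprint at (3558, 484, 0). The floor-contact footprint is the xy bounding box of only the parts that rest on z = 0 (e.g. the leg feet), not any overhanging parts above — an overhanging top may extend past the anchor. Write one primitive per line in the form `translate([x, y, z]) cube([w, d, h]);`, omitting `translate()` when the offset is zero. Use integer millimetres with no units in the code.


translate([435, 260, 0]) cube([3123, 224, 22]);
translate([435, 369, 22]) cube([3123, 6, 528]);
translate([435, 260, 550]) cube([3123, 224, 22]);


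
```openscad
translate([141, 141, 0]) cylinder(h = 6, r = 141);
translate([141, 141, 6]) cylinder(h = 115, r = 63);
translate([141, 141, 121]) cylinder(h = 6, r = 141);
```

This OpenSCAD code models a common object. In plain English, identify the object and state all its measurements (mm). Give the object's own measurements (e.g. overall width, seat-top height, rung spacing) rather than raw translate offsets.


A spool: two coaxial disc flanges of radius 141 mm and thickness 6 mm, joined by a core cylinder of radius 63 mm and height 115 mm. The lower flange rests on z = 0 and the three cylinders share a vertical axis.


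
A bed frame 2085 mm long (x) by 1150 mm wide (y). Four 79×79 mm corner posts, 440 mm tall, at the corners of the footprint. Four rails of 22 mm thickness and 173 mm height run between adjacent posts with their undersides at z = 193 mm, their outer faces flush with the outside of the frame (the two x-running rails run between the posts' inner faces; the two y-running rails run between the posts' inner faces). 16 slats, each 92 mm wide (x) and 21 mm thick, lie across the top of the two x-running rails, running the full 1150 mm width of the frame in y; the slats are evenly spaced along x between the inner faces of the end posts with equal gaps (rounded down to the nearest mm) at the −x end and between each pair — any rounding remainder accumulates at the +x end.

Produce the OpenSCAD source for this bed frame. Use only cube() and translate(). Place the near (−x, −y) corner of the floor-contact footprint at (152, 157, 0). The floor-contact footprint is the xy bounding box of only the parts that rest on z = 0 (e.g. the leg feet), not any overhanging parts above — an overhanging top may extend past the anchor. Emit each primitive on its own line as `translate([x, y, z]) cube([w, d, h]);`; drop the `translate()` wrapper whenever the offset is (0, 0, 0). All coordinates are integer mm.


// slat z = rail_z + rail_h = 193 + 173 = 366
// slat gap = ⌊(1927 − 16·92) / 17⌋ = 26
translate([152, 157, 0]) cube([79, 79, 440]);
translate([152, 1228, 0]) cube([79, 79, 440]);
translate([2158, 157, 0]) cube([79, 79, 440]);
translate([2158, 1228, 0]) cube([79, 79, 440]);
translate([231, 157, 193]) cube([1927, 22, 173]);
translate([231, 1285, 193]) cube([1927, 22, 173]);
translate([152, 236, 193]) cube([22, 992, 173]);
translate([2215, 236, 193]) cube([22, 992, 173]);
translate([257, 157, 366]) cube([92, 1150, 21]);
translate([375, 157, 366]) cube([92, 1150, 21]);
translate([493, 157, 366]) cube([92, 1150, 21]);
translate([611, 157, 366]) cube([92, 1150, 21]);
translate([729, 157, 366]) cube([92, 1150, 21]);
translate([847, 157, 366]) cube([92, 1150, 21]);
translate([965, 157, 366]) cube([92, 1150, 21]);
translate([1083, 157, 366]) cube([92, 1150, 21]);
translate([1201, 157, 366]) cube([92, 1150, 21]);
translate([1319, 157, 366]) cube([92, 1150, 21]);
translate([1437, 157, 366]) cube([92, 1150, 21]);
translate([1555, 157, 366]) cube([92, 1150, 21]);
translate([1673, 157, 366]) cube([92, 1150, 21]);
translate([1791, 157, 366]) cube([92, 1150, 21]);
translate([1909, 157, 366]) cube([92, 1150, 21]);
translate([2027, 157, 366]) cube([92, 1150, 21]);


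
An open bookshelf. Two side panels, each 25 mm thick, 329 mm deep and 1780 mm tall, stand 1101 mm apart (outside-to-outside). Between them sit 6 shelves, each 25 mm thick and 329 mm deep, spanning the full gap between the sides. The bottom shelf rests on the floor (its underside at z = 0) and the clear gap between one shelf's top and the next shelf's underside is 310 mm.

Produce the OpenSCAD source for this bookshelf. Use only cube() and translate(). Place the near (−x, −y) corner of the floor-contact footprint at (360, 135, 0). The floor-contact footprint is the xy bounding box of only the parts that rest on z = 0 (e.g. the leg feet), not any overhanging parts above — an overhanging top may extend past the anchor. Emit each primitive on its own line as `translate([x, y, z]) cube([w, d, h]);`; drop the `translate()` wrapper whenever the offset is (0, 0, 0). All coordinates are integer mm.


translate([360, 135, 0]) cube([25, 329, 1780]);
translate([1436, 135, 0]) cube([25, 329, 1780]);
translate([385, 135, 0]) cube([1051, 329, 25]);
translate([385, 135, 335]) cube([1051, 329, 25]);
translate([385, 135, 670]) cube([1051, 329, 25]);
translate([385, 135, 1005]) cube([1051, 329, 25]);
translate([385, 135, 1340]) cube([1051, 329, 25]);
translate([385, 135, 1675]) cube([1051, 329, 25]);


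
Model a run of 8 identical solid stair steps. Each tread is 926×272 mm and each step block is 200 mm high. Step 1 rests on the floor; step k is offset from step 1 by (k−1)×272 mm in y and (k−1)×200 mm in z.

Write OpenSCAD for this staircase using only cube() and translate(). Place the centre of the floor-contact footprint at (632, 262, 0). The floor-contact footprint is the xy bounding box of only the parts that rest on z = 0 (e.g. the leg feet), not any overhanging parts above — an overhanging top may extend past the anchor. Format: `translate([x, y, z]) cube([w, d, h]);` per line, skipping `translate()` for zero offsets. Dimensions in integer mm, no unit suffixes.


translate([169, 126, 0]) cube([926, 272, 200]);
translate([169, 398, 200]) cube([926, 272, 200]);
translate([169, 670, 400]) cube([926, 272, 200]);
translate([169, 942, 600]) cube([926, 272, 200]);
translate([169, 1214, 800]) cube([926, 272, 200]);
translate([169, 1486, 1000]) cube([926, 272, 200]);
translate([169, 1758, 1200]) cube([926, 272, 200]);
translate([169, 2030, 1400]) cube([926, 272, 200]);


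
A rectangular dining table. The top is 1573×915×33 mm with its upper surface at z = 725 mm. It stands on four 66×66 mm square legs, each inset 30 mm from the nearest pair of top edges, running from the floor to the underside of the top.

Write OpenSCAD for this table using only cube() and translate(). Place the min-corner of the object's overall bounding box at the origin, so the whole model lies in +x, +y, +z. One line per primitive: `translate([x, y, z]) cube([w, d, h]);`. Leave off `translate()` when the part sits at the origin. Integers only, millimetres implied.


translate([0, 0, 692]) cube([1573, 915, 33]);
translate([30, 30, 0]) cube([66, 66, 692]);
translate([1477, 30, 0]) cube([66, 66, 692]);
translate([30, 819, 0]) cube([66, 66, 692]);
translate([1477, 819, 0]) cube([66, 66, 692]);


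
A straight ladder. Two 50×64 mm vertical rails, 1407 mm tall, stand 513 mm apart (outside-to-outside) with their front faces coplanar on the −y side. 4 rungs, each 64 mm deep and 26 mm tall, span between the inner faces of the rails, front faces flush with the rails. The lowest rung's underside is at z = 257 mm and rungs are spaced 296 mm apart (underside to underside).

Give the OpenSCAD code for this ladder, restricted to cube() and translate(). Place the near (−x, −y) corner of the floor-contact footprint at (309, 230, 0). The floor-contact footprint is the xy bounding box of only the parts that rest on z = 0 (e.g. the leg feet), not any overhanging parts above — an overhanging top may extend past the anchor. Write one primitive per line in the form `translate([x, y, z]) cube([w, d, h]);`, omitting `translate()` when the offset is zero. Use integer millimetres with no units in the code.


// rung span = 513 - 2*50 = 413
// rung[k] z = 257 + k*296
translate([309, 230, 0]) cube([50, 64, 1407]);
translate([772, 230, 0]) cube([50, 64, 1407]);
translate([359, 230, 257]) cube([413, 64, 26]);
translate([359, 230, 553]) cube([413, 64, 26]);
translate([359, 230, 849]) cube([413, 64, 26]);
translate([359, 230, 1145]) cube([413, 64, 26]);


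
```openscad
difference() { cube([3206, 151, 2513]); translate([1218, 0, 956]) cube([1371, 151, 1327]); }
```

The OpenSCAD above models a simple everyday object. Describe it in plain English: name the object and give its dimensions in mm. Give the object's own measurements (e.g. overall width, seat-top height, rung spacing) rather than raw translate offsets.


A wall 3206 mm long (x), 151 mm thick (y), 2513 mm tall, with a rectangular window opening cut through it. The opening is 1371 mm wide and 1327 mm tall; its sill is at z = 956 mm and its near (−x) edge is 1218 mm from the wall's −x end. The opening passes through the full wall thickness.


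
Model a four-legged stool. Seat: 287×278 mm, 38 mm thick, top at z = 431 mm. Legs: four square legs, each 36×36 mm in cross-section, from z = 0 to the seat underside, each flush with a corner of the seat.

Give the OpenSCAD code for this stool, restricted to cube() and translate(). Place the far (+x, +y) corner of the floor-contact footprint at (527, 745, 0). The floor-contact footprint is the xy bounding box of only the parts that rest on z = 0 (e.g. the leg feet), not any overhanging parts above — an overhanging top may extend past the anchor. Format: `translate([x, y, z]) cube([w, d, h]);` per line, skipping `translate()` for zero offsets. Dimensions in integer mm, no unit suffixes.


translate([240, 467, 393]) cube([287, 278, 38]);
translate([240, 467, 0]) cube([36, 36, 393]);
translate([491, 467, 0]) cube([36, 36, 393]);
translate([240, 709, 0]) cube([36, 36, 393]);
translate([491, 709, 0]) cube([36, 36, 393]);


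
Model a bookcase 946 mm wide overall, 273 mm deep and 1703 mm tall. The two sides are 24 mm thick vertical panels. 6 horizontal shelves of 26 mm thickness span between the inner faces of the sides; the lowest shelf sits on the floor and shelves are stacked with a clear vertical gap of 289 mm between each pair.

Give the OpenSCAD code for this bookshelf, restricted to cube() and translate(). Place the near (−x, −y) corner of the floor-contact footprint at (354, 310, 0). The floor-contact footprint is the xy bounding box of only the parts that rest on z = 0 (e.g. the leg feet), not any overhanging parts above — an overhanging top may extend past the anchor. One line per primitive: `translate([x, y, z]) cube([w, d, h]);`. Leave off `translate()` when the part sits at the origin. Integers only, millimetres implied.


translate([354, 310, 0]) cube([24, 273, 1703]);
translate([1276, 310, 0]) cube([24, 273, 1703]);
translate([378, 310, 0]) cube([898, 273, 26]);
translate([378, 310, 315]) cube([898, 273, 26]);
translate([378, 310, 630]) cube([898, 273, 26]);
translate([378, 310, 945]) cube([898, 273, 26]);
translate([378, 310, 1260]) cube([898, 273, 26]);
translate([378, 310, 1575]) cube([898, 273, 26]);


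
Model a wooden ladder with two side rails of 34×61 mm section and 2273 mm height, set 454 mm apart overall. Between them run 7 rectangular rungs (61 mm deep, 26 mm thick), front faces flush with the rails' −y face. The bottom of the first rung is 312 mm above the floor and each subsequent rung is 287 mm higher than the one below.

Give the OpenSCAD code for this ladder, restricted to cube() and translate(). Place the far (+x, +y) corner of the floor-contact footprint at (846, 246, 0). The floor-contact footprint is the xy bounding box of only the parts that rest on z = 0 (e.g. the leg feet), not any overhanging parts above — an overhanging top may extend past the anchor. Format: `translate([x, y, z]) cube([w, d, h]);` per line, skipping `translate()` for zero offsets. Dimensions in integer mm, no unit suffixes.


translate([392, 185, 0]) cube([34, 61, 2273]);
translate([812, 185, 0]) cube([34, 61, 2273]);
translate([426, 185, 312]) cube([386, 61, 26]);
translate([426, 185, 599]) cube([386, 61, 26]);
translate([426, 185, 886]) cube([386, 61, 26]);
translate([426, 185, 1173]) cube([386, 61, 26]);
translate([426, 185, 1460]) cube([386, 61, 26]);
translate([426, 185, 1747]) cube([386, 61, 26]);
translate([426, 185, 2034]) cube([386, 61, 26]);


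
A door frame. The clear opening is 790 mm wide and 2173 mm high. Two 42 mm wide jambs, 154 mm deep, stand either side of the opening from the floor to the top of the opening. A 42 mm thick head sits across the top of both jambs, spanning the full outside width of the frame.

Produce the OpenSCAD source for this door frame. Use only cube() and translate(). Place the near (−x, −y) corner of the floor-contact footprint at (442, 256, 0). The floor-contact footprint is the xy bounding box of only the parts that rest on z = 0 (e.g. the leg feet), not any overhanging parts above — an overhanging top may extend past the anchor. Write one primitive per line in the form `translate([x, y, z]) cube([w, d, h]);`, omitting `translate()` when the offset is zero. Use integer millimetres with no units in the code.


translate([442, 256, 0]) cube([42, 154, 2173]);
translate([1274, 256, 0]) cube([42, 154, 2173]);
translate([442, 256, 2173]) cube([874, 154, 42]);


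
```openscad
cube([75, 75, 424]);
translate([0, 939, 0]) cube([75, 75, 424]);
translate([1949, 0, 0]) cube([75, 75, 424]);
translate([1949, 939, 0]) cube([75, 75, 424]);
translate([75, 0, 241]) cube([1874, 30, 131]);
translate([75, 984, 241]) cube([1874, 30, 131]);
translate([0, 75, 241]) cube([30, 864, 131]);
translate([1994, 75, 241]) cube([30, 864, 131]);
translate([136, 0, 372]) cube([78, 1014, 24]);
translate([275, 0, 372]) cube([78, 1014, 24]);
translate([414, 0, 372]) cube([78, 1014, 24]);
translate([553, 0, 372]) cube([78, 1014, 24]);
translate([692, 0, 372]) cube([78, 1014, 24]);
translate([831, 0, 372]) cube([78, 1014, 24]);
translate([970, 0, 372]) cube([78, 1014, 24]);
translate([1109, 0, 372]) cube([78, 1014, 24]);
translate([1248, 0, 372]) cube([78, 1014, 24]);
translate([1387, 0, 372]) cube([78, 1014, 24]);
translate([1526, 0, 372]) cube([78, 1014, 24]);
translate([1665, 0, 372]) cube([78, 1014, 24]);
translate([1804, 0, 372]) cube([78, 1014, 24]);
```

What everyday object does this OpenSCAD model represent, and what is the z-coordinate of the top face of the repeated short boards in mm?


A bed frame. The slat-top height is 396 mm.

Four posts, four rails, and a row of slats — a bed frame. Slats sit on the rails at z = 241 + 131 = 372; with slat thickness 24, the top is 396 mm.


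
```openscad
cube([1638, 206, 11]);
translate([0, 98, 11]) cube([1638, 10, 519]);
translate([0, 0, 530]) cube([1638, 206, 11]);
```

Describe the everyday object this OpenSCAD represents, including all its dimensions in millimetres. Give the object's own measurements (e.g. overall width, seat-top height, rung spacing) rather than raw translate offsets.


An I-beam lying along x, 1638 mm long. Overall section height 541 mm. Two flanges 206 mm wide (y) and 11 mm thick, one on the floor and one at the top; a web 10 mm thick runs between them, centred on the flange width.


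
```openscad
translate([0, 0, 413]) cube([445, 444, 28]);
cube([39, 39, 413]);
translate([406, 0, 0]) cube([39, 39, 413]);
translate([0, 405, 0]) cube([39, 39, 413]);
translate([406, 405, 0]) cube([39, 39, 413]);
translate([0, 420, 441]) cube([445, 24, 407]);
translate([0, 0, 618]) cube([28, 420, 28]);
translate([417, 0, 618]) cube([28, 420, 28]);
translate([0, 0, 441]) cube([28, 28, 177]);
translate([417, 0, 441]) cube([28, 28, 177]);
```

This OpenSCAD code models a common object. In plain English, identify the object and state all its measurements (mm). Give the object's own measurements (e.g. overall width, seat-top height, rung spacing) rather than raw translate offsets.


A chair. The seat is a 445×444×28 mm slab with its top at z = 441 mm, on four 39×39 mm corner legs (flush with the seat edges, standing on z = 0). A flat backrest 24 mm thick, 407 mm tall, spans the full seat width and rises from the seat top along its +y edge, rear face flush with the rear of the seat. Two armrests of 28×28 mm section run along each side from the seat's front edge to the front of the backrest, top faces 205 mm above the seat top and outer faces flush with the seat's x-edges; a 28×28 mm post under the front of each armrest stands on the seat at the front corner.


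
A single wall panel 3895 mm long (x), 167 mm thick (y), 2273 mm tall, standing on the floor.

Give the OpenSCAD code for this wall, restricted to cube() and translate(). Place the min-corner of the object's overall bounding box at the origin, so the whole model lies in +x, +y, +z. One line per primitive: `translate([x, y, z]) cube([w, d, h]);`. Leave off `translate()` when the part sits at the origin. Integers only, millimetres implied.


cube([3895, 167, 2273]);


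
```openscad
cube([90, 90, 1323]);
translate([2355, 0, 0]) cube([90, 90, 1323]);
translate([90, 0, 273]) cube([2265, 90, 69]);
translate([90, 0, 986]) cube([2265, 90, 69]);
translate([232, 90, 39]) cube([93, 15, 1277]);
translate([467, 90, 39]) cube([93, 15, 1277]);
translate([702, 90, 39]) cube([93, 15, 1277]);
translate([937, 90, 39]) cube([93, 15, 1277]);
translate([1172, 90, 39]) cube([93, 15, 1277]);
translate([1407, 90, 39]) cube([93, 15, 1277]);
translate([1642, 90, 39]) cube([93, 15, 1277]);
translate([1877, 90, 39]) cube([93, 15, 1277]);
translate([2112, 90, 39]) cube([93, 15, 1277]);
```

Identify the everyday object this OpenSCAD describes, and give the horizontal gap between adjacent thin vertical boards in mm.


A fence section. The picket gap is 142 mm.

Two posts, two rails, 9 pickets — a fence section. Span 2265 mm holds 9 pickets of 93 mm with 10 equal gaps: ⌊(2265 − 9·93) / 10⌋ = 142 mm.


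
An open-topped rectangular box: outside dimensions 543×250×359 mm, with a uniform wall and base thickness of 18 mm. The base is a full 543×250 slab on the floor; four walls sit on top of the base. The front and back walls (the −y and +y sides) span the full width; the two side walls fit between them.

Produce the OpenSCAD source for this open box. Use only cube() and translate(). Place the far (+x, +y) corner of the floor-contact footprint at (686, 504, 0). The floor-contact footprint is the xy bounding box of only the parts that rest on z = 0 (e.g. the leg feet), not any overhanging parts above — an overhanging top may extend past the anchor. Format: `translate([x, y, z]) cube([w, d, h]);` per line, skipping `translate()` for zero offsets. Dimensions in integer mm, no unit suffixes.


translate([143, 254, 0]) cube([543, 250, 18]);
translate([143, 254, 18]) cube([543, 18, 341]);
translate([143, 486, 18]) cube([543, 18, 341]);
translate([143, 272, 18]) cube([18, 214, 341]);
translate([668, 272, 18]) cube([18, 214, 341]);


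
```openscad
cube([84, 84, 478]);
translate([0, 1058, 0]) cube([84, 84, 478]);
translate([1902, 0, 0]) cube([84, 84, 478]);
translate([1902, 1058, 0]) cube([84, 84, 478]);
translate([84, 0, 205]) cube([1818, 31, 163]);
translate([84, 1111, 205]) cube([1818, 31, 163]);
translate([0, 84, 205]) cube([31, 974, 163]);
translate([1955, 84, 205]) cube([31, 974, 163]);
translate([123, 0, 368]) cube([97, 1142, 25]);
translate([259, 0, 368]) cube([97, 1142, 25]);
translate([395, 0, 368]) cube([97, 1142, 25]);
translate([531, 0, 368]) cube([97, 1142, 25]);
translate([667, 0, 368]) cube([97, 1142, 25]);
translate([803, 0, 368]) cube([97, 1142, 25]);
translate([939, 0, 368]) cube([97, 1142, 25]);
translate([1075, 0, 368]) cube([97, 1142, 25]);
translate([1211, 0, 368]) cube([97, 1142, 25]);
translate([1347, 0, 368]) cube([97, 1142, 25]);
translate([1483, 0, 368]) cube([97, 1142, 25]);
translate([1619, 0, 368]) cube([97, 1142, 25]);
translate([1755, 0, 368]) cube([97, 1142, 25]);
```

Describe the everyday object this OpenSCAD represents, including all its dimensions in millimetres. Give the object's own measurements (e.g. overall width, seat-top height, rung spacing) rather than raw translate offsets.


A bed frame 1986 mm long (x) by 1142 mm wide (y). Four 84×84 mm corner posts, 478 mm tall, at the corners of the footprint. Four rails of 31 mm thickness and 163 mm height run between adjacent posts with their undersides at z = 205 mm, their outer faces flush with the outside of the frame (the two x-running rails run between the posts' inner faces; the two y-running rails run between the posts' inner faces). 13 slats, each 97 mm wide (x) and 25 mm thick, lie across the top of the two x-running rails, running the full 1142 mm width of the frame in y; along x they sit between the end posts with a 39 mm gap after the −x posts and between neighbouring slats, leaving 50 mm before the +x posts.


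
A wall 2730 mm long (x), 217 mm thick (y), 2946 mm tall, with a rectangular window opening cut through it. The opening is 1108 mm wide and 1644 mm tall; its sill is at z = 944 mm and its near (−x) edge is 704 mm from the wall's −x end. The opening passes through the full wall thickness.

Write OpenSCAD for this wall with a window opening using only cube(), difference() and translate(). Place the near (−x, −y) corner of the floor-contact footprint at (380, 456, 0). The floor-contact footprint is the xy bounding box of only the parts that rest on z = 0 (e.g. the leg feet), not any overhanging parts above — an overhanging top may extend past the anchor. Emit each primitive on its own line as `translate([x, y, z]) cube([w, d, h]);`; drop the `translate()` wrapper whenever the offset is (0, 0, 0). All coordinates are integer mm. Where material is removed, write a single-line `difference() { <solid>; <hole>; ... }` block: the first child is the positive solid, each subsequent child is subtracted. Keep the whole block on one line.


difference() { translate([380, 456, 0]) cube([2730, 217, 2946]); translate([1084, 456, 944]) cube([1108, 217, 1644]); }


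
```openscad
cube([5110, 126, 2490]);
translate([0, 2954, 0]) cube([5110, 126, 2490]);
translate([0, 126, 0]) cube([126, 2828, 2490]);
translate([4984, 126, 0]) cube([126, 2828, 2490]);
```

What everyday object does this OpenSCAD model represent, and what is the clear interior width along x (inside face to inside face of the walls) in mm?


A house (or room) frame. The interior width is 4858 mm.

Four 2490 mm walls enclosing a rectangle with no floor or roof — a room or house frame. Outside width is 5110 mm and wall thickness is 126 mm, so the interior width is 5110 − 2 × 126 = 4858 mm.


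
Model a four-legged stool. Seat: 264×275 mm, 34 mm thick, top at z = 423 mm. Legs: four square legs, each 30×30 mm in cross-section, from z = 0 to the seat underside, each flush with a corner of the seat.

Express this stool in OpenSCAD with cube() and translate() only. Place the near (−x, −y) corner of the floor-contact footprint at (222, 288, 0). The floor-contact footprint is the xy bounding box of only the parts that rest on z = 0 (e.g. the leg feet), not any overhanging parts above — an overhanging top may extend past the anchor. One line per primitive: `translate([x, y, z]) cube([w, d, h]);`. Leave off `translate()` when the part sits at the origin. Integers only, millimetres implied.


// leg_h = 423 - 34 = 389
translate([222, 288, 389]) cube([264, 275, 34]);
translate([222, 288, 0]) cube([30, 30, 389]);
translate([456, 288, 0]) cube([30, 30, 389]);
translate([222, 533, 0]) cube([30, 30, 389]);
translate([456, 533, 0]) cube([30, 30, 389]);


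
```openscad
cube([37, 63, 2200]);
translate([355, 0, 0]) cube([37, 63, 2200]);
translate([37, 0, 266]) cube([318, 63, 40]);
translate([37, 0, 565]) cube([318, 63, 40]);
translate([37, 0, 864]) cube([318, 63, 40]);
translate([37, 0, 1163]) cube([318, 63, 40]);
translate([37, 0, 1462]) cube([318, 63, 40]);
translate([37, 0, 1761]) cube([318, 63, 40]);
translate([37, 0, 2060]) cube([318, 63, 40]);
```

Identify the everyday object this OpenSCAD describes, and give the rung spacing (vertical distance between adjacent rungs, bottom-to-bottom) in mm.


A ladder. The rung spacing is 299 mm.

Two tall 37×63 posts with 7 short bars between them — a ladder. Adjacent rungs sit at z = 266 and z = 565, so the spacing is 565 − 266 = 299 mm.


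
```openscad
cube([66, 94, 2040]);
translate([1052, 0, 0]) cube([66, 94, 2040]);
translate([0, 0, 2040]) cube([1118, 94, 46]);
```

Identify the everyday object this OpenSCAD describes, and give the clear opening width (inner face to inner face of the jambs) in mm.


A door frame. The clear opening width is 986 mm.

Two 2040 mm tall posts with a header on top — a door frame. The left jamb is 66 mm wide at x = 0; the right jamb starts at x = 1052. The clear opening is 1052 − 66 = 986 mm.


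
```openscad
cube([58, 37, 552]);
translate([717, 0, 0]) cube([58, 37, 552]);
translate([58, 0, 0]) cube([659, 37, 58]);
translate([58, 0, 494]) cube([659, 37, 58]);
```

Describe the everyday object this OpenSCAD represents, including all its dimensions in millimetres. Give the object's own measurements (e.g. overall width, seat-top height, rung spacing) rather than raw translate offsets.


A rectangular picture frame lying in the x–z plane (depth along y). The opening is 659 mm wide (x) by 436 mm tall (z), surrounded by a border 58 mm wide on all four sides. The frame is 37 mm deep and is made of two full-height vertical stiles with two horizontal rails fitted between them.


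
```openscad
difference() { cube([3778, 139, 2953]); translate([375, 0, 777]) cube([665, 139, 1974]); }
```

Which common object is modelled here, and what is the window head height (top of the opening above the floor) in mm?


A wall with a window opening. The window head height is 2751 mm.

A wall with a rectangular opening subtracted — a window. Sill at z = 777, opening 1974 mm tall, so the head is at 777 + 1974 = 2751 mm.


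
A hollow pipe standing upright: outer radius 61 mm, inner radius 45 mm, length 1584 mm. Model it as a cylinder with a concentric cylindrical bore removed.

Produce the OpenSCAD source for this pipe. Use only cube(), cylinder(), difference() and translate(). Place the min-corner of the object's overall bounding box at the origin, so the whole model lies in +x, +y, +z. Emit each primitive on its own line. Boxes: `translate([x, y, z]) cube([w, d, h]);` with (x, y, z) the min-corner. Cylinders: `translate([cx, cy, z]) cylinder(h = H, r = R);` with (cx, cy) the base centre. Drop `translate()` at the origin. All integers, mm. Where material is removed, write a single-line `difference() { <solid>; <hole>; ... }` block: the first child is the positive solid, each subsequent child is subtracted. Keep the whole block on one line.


difference() { translate([61, 61, 0]) cylinder(h = 1584, r = 61); translate([61, 61, 0]) cylinder(h = 1584, r = 45); }


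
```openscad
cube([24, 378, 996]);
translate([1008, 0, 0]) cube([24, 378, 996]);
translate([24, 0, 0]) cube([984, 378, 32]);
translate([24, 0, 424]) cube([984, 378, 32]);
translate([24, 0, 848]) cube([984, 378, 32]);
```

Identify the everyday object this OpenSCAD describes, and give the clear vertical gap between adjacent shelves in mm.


A bookshelf. The clear shelf gap is 392 mm.

Two tall side panels with 3 horizontal boards between them — a bookshelf. The first two shelf undersides are at z = 0 and z = 424; with shelf thickness 32, the clear gap is 424 − 0 − 32 = 392 mm.
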